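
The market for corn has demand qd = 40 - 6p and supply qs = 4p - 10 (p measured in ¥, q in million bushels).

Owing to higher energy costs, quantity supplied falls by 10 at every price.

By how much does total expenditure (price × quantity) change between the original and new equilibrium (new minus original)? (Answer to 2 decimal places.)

-26.00

Original equilibrium: 40 - 6p = 4p - 10 gives 50 = 10p, so p = 5 and q = 10.
With the change applied: demand qd = 40 - 6p, supply qs = 4p - 20.
New equilibrium: 40 - 6p = 4p - 20 ⇒ 60 = 10p ⇒ p = 6, q = 4.
Expenditure moves from 5×10 = 50 to 6×4 = 24; change = -26.00.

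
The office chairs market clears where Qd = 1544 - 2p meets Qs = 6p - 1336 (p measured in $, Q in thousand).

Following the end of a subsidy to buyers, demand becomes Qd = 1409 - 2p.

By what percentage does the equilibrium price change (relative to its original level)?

Before the shock: 1544 - 2p = 6p - 1336 ⇒ 2880 = 8p ⇒ p = 360, Q = 824.
The shock moves the curves to Qd = 1409 - 2p and Qs = 6p - 1336.
New equilibrium: 1409 - 2p = 6p - 1336 ⇒ 2745 = 8p ⇒ p = 343.125, Q = 722.75.
%Δp = (343.125 − 360) / 360 × 100 = -4.6875%.

-4.6875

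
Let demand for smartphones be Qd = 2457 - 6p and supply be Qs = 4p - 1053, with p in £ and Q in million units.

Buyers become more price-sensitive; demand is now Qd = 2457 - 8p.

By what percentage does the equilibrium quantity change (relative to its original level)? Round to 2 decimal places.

Solve the original market: 2457 - 6p = 4p - 1053, hence p = 351 and Q = 351.
The shock moves the curves to Qd = 2457 - 8p and Qs = 4p - 1053.
New equilibrium: 2457 - 8p = 4p - 1053 ⇒ 3510 = 12p ⇒ p = 292.5, Q = 117.
%ΔQ = (117 − 351) / 351 × 100 = -66.67%.

-66.67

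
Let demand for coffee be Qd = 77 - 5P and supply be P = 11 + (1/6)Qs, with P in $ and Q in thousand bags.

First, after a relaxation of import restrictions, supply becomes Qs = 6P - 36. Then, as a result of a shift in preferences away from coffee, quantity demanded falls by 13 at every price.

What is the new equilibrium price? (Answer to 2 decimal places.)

Initially, 77 - 5P = 6P - 66, so 143 = 11P and P = 13, Q = 12.
After the shift, demand is Qd = 64 - 5P and supply is Qs = 6P - 36.
Clearing the new market: 64 - 5P = 6P - 36, so P = 100/11 ≈ 9.0909 and Q = 204/11 ≈ 18.5455.

9.09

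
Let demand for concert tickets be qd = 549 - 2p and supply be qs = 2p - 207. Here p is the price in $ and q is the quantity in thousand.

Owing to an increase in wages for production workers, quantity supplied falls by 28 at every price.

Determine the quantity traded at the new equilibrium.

Solve the original market: 549 - 2p = 2p - 207, hence p = 189 and q = 171.
The shock moves the curves to qd = 549 - 2p and qs = 2p - 235.
Clearing the new market: 549 - 2p = 2p - 235, so p = 196 and q = 157.

157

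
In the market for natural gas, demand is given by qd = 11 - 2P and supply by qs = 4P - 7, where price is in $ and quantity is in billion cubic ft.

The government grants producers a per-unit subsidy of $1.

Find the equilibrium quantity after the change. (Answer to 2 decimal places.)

6.33

Before the shock: 11 - 2P = 4P - 7 ⇒ 18 = 6P ⇒ P = 3, q = 5.
Since sellers receive the price plus the subsidy, the effective supply curve becomes qs = 4P - 3.
Clearing the new market: 11 - 2P = 4P - 3, so P = 7/3 ≈ 2.3333 and q = 19/3 ≈ 6.3333.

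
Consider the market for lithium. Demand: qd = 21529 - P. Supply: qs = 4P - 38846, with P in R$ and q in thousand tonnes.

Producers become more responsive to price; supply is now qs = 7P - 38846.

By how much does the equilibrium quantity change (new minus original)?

Initially, 21529 - P = 4P - 38846, so 60375 = 5P and P = 12075, q = 9454.
With the change applied: demand qd = 21529 - P, supply qs = 7P - 38846.
Clearing the new market: 21529 - P = 7P - 38846, so P = 7546.875 and q = 13982.125.
Δq = 13982.125 − 9454 = +4528.125.

+4528.125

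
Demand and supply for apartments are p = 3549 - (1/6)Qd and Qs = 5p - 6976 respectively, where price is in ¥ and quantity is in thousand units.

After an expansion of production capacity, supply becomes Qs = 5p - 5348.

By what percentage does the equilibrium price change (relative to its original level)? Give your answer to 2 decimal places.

Initially, 21294 - 6p = 5p - 6976, so 28270 = 11p and p = 2570, Q = 5874.
The shock moves the curves to Qd = 21294 - 6p and Qs = 5p - 5348.
Clearing the new market: 21294 - 6p = 5p - 5348, so p = 2422 and Q = 6762.
%Δp = (2422 − 2570) / 2570 × 100 = -5.76%.

-5.76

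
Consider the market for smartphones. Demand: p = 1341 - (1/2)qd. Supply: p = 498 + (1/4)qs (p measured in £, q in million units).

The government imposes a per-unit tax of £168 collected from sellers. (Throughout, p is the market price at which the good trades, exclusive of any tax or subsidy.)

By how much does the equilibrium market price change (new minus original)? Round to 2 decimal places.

+112.00

Initially, 2682 - 2p = 4p - 1992, so 4674 = 6p and p = 779, q = 1124.
Since sellers keep the price net of the tax, the effective supply curve becomes qs = 4p - 2664.
Setting them equal: 2682 - 2p = 4p - 2664 → 5346 = 6p, so p = 891 and q = 900.
Δp = 891 − 779 = +112.00.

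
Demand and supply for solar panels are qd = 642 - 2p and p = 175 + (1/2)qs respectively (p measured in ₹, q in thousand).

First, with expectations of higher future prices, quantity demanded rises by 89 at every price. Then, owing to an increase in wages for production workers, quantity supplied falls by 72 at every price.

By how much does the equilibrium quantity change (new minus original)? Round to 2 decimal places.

Before the shock: 642 - 2p = 2p - 350 ⇒ 992 = 4p ⇒ p = 248, q = 146.
With the change applied: demand qd = 731 - 2p, supply qs = 2p - 422.
Clearing the new market: 731 - 2p = 2p - 422, so p = 288.25 and q = 154.5.
Δq = 154.5 − 146 = +8.50.

+8.50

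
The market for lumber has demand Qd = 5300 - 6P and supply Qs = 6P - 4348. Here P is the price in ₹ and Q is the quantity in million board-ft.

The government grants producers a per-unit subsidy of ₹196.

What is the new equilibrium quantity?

1064

Before the shock: 5300 - 6P = 6P - 4348 ⇒ 9648 = 12P ⇒ P = 804, Q = 476.
Since sellers receive the price plus the subsidy, the effective supply curve becomes Qs = 6P - 3172.
New equilibrium: 5300 - 6P = 6P - 3172 ⇒ 8472 = 12P ⇒ P = 706, Q = 1064.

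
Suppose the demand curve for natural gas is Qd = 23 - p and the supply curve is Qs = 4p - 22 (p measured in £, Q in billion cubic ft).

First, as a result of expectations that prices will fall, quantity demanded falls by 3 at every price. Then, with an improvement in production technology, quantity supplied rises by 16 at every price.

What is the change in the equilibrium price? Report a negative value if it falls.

-3.8

Original equilibrium: 23 - p = 4p - 22 gives 45 = 5p, so p = 9 and Q = 14.
The shock moves the curves to Qd = 20 - p and Qs = 4p - 6.
Clearing the new market: 20 - p = 4p - 6, so p = 5.2 and Q = 14.8.
Δp = 5.2 − 9 = -3.8.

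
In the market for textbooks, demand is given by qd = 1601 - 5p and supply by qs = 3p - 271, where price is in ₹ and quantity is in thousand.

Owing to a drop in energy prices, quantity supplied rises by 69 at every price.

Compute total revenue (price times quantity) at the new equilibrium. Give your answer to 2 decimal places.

Initially, 1601 - 5p = 3p - 271, so 1872 = 8p and p = 234, q = 431.
After the shift, demand is qd = 1601 - 5p and supply is qs = 3p - 202.
Equate the new curves: 1601 - 5p = 3p - 202, giving 1803 = 8p, p = 225.375, q = 474.125.
New expenditure = 225.375 × 474.125 = 106855.92.

106855.92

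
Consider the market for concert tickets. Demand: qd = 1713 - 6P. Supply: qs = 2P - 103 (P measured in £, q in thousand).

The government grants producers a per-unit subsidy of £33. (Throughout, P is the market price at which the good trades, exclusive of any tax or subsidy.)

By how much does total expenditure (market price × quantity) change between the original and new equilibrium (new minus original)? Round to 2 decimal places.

Initially, 1713 - 6P = 2P - 103, so 1816 = 8P and P = 227, q = 351.
Since sellers receive the price plus the subsidy, the effective supply curve becomes qs = 2P - 37.
Equate the new curves: 1713 - 6P = 2P - 37, giving 1750 = 8P, P = 218.75, q = 400.5.
Expenditure moves from 227×351 = 79677 to 218.75×400.5 = 87609.375; change = +7932.38.

+7932.38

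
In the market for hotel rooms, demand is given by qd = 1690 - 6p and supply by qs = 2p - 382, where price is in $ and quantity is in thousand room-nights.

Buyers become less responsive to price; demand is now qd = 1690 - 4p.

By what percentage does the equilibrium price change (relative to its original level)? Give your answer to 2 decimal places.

+33.33

Before the shock: 1690 - 6p = 2p - 382 ⇒ 2072 = 8p ⇒ p = 259, q = 136.
After the shift, demand is qd = 1690 - 4p and supply is qs = 2p - 382.
New equilibrium: 1690 - 4p = 2p - 382 ⇒ 2072 = 6p ⇒ p = 1036/3 ≈ 345.3333, q = 926/3 ≈ 308.6667.
%Δp = (345.3333 − 259) / 259 × 100 = +33.33%.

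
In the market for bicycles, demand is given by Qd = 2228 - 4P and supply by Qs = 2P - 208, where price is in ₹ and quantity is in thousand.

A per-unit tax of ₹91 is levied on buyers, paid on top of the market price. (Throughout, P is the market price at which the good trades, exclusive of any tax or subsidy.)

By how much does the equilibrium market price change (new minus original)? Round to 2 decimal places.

Before the shock: 2228 - 4P = 2P - 208 ⇒ 2436 = 6P ⇒ P = 406, Q = 604.
Since buyers pay the price plus the tax, the effective demand curve becomes Qd = 1864 - 4P.
Equate the new curves: 1864 - 4P = 2P - 208, giving 2072 = 6P, P = 1036/3 ≈ 345.3333, Q = 1448/3 ≈ 482.6667.
ΔP = 345.3333 − 406 = -60.67.

-60.67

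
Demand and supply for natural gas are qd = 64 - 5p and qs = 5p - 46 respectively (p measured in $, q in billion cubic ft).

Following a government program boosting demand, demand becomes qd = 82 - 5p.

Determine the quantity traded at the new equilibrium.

Before the shock: 64 - 5p = 5p - 46 ⇒ 110 = 10p ⇒ p = 11, q = 9.
The new curves are qd = 82 - 5p (demand) and qs = 5p - 46 (supply).
Equate the new curves: 82 - 5p = 5p - 46, giving 128 = 10p, p = 12.8, q = 18.

18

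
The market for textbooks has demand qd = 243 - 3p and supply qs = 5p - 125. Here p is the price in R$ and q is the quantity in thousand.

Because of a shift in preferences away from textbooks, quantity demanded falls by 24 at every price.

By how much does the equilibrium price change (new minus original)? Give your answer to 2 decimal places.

Before the shock: 243 - 3p = 5p - 125 ⇒ 368 = 8p ⇒ p = 46, q = 105.
The new curves are qd = 219 - 3p (demand) and qs = 5p - 125 (supply).
Setting them equal: 219 - 3p = 5p - 125 → 344 = 8p, so p = 43 and q = 90.
Δp = 43 − 46 = -3.00.

-3.00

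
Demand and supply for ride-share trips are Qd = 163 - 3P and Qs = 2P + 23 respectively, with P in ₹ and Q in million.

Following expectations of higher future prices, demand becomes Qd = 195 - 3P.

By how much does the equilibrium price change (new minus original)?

+6.4

Solve the original market: 163 - 3P = 2P + 23, hence P = 28 and Q = 79.
The shock moves the curves to Qd = 195 - 3P and Qs = 2P + 23.
Equate the new curves: 195 - 3P = 2P + 23, giving 172 = 5P, P = 34.4, Q = 91.8.
ΔP = 34.4 − 28 = +6.4.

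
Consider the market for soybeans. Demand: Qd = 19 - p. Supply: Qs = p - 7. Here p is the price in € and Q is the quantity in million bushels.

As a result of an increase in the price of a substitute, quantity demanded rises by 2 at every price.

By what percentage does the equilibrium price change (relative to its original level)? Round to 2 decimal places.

Solve the original market: 19 - p = p - 7, hence p = 13 and Q = 6.
With the change applied: demand Qd = 21 - p, supply Qs = p - 7.
New equilibrium: 21 - p = p - 7 ⇒ 28 = 2p ⇒ p = 14, Q = 7.
%Δp = (14 − 13) / 13 × 100 = +7.69%.

+7.69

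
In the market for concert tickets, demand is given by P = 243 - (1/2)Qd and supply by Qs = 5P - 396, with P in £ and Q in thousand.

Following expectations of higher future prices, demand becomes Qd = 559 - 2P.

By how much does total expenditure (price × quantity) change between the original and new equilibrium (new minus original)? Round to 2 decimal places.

Before the shock: 486 - 2P = 5P - 396 ⇒ 882 = 7P ⇒ P = 126, Q = 234.
After the shift, demand is Qd = 559 - 2P and supply is Qs = 5P - 396.
Equate the new curves: 559 - 2P = 5P - 396, giving 955 = 7P, P = 955/7 ≈ 136.4286, Q = 2003/7 ≈ 286.1429.
Expenditure moves from 126×234 = 29484 to 136.4286×286.1429 = 39038.0612; change = +9554.06.

+9554.06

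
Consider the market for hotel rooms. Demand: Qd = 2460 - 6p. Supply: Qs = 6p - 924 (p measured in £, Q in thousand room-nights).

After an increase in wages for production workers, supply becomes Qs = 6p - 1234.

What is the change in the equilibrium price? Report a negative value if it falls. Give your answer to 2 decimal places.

Solve the original market: 2460 - 6p = 6p - 924, hence p = 282 and Q = 768.
The new curves are Qd = 2460 - 6p (demand) and Qs = 6p - 1234 (supply).
Setting them equal: 2460 - 6p = 6p - 1234 → 3694 = 12p, so p = 1847/6 ≈ 307.8333 and Q = 613.
Δp = 307.8333 − 282 = +25.83.

+25.83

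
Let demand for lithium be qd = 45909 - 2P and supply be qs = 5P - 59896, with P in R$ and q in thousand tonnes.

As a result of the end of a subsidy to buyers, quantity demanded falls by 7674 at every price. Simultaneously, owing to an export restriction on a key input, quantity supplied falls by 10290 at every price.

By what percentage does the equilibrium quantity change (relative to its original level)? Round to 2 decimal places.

-53.71

Solve the original market: 45909 - 2P = 5P - 59896, hence P = 15115 and q = 15679.
After the shift, demand is qd = 38235 - 2P and supply is qs = 5P - 70186.
Equate the new curves: 38235 - 2P = 5P - 70186, giving 108421 = 7P, P = 108421/7 ≈ 15488.7143, q = 50803/7 ≈ 7257.5714.
%Δq = (7257.5714 − 15679) / 15679 × 100 = -53.71%.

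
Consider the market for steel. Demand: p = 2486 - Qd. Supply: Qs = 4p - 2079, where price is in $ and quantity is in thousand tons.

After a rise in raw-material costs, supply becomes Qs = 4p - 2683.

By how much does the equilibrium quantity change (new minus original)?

Solve the original market: 2486 - p = 4p - 2079, hence p = 913 and Q = 1573.
After the shift, demand is Qd = 2486 - p and supply is Qs = 4p - 2683.
Equate the new curves: 2486 - p = 4p - 2683, giving 5169 = 5p, p = 1033.8, Q = 1452.2.
ΔQ = 1452.2 − 1573 = -120.8.

-120.8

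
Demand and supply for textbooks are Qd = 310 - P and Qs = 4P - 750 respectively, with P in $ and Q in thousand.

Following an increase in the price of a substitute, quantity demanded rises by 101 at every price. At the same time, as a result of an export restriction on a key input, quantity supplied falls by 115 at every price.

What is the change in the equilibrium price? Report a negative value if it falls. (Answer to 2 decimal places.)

Solve the original market: 310 - P = 4P - 750, hence P = 212 and Q = 98.
With the change applied: demand Qd = 411 - P, supply Qs = 4P - 865.
Setting them equal: 411 - P = 4P - 865 → 1276 = 5P, so P = 255.2 and Q = 155.8.
ΔP = 255.2 − 212 = +43.20.

+43.20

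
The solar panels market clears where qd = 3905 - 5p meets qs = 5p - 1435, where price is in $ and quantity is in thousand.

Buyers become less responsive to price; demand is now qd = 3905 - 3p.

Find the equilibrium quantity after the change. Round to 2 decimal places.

1902.50

Initially, 3905 - 5p = 5p - 1435, so 5340 = 10p and p = 534, q = 1235.
With the change applied: demand qd = 3905 - 3p, supply qs = 5p - 1435.
Clearing the new market: 3905 - 3p = 5p - 1435, so p = 667.5 and q = 1902.5.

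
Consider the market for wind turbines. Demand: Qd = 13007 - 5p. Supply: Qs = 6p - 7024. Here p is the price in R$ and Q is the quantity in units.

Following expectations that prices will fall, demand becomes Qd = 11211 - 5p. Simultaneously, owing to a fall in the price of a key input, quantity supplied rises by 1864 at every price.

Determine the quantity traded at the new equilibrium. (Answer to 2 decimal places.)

Original equilibrium: 13007 - 5p = 6p - 7024 gives 20031 = 11p, so p = 1821 and Q = 3902.
The new curves are Qd = 11211 - 5p (demand) and Qs = 6p - 5160 (supply).
New equilibrium: 11211 - 5p = 6p - 5160 ⇒ 16371 = 11p ⇒ p = 16371/11 ≈ 1488.2727, Q = 41466/11 ≈ 3769.6364.

3769.64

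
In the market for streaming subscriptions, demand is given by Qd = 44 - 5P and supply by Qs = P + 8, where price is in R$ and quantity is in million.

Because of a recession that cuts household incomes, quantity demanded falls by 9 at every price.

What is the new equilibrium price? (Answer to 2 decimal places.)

4.50

Original equilibrium: 44 - 5P = P + 8 gives 36 = 6P, so P = 6 and Q = 14.
The new curves are Qd = 35 - 5P (demand) and Qs = P + 8 (supply).
New equilibrium: 35 - 5P = P + 8 ⇒ 27 = 6P ⇒ P = 4.5, Q = 12.5.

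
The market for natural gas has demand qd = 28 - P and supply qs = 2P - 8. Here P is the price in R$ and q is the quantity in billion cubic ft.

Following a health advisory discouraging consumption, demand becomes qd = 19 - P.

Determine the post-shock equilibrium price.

Solve the original market: 28 - P = 2P - 8, hence P = 12 and q = 16.
The shock moves the curves to qd = 19 - P and qs = 2P - 8.
Setting them equal: 19 - P = 2P - 8 → 27 = 3P, so P = 9 and q = 10.

9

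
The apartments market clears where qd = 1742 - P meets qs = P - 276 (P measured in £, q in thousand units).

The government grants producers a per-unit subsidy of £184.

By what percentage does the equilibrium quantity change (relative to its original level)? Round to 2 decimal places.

Initially, 1742 - P = P - 276, so 2018 = 2P and P = 1009, q = 733.
Since sellers receive the price plus the subsidy, the effective supply curve becomes qs = P - 92.
New equilibrium: 1742 - P = P - 92 ⇒ 1834 = 2P ⇒ P = 917, q = 825.
%Δq = (825 − 733) / 733 × 100 = +12.55%.

+12.55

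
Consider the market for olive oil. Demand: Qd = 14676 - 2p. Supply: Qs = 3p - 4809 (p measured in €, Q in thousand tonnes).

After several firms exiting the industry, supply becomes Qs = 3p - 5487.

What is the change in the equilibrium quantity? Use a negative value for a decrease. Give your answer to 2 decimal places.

-271.20

Initially, 14676 - 2p = 3p - 4809, so 19485 = 5p and p = 3897, Q = 6882.
The new curves are Qd = 14676 - 2p (demand) and Qs = 3p - 5487 (supply).
Equate the new curves: 14676 - 2p = 3p - 5487, giving 20163 = 5p, p = 4032.6, Q = 6610.8.
ΔQ = 6610.8 − 6882 = -271.20.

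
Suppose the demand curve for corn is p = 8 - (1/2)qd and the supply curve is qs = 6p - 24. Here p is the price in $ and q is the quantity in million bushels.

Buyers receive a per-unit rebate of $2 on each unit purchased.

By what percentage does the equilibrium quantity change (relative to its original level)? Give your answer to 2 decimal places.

Before the shock: 16 - 2p = 6p - 24 ⇒ 40 = 8p ⇒ p = 5, q = 6.
Since buyers' out-of-pocket price is the market price minus the rebate, the effective demand curve becomes qd = 20 - 2p.
Clearing the new market: 20 - 2p = 6p - 24, so p = 5.5 and q = 9.
%Δq = (9 − 6) / 6 × 100 = +50.00%.

+50.00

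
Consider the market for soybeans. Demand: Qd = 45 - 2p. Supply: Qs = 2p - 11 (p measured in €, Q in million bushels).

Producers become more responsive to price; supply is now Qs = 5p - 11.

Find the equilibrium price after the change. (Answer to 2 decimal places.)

Initially, 45 - 2p = 2p - 11, so 56 = 4p and p = 14, Q = 17.
The shock moves the curves to Qd = 45 - 2p and Qs = 5p - 11.
New equilibrium: 45 - 2p = 5p - 11 ⇒ 56 = 7p ⇒ p = 8, Q = 29.

8.00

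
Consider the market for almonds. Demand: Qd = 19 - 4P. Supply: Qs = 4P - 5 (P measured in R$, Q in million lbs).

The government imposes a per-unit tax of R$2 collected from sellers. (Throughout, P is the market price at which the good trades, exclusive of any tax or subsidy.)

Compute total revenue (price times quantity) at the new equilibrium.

Solve the original market: 19 - 4P = 4P - 5, hence P = 3 and Q = 7.
Since sellers keep the price net of the tax, the effective supply curve becomes Qs = 4P - 13.
Equate the new curves: 19 - 4P = 4P - 13, giving 32 = 8P, P = 4, Q = 3.
New expenditure = 4 × 3 = 12.

12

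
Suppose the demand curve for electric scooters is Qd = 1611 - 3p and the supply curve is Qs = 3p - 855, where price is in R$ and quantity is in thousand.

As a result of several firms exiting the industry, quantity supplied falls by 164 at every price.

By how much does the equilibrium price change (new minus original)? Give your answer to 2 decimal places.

+27.33

Original equilibrium: 1611 - 3p = 3p - 855 gives 2466 = 6p, so p = 411 and Q = 378.
The shock moves the curves to Qd = 1611 - 3p and Qs = 3p - 1019.
Clearing the new market: 1611 - 3p = 3p - 1019, so p = 1315/3 ≈ 438.3333 and Q = 296.
Δp = 438.3333 − 411 = +27.33.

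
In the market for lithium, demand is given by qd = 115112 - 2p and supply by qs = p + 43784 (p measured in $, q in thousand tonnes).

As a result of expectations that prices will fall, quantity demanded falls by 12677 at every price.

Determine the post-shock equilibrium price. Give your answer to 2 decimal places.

19550.33

Solve the original market: 115112 - 2p = p + 43784, hence p = 23776 and q = 67560.
The new curves are qd = 102435 - 2p (demand) and qs = p + 43784 (supply).
Setting them equal: 102435 - 2p = p + 43784 → 58651 = 3p, so p = 58651/3 ≈ 19550.3333 and q = 190003/3 ≈ 63334.3333.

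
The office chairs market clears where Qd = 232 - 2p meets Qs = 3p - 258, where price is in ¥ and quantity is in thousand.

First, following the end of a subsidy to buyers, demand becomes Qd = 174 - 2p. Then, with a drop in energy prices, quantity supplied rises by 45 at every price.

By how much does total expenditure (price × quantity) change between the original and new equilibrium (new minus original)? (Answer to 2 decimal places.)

Initially, 232 - 2p = 3p - 258, so 490 = 5p and p = 98, Q = 36.
The new curves are Qd = 174 - 2p (demand) and Qs = 3p - 213 (supply).
New equilibrium: 174 - 2p = 3p - 213 ⇒ 387 = 5p ⇒ p = 77.4, Q = 19.2.
Expenditure moves from 98×36 = 3528 to 77.4×19.2 = 1486.08; change = -2041.92.

-2041.92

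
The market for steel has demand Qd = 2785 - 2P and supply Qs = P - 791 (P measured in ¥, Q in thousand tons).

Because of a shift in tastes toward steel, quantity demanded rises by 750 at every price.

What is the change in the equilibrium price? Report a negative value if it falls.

Solve the original market: 2785 - 2P = P - 791, hence P = 1192 and Q = 401.
With the change applied: demand Qd = 3535 - 2P, supply Qs = P - 791.
Setting them equal: 3535 - 2P = P - 791 → 4326 = 3P, so P = 1442 and Q = 651.
ΔP = 1442 − 1192 = +250.

+250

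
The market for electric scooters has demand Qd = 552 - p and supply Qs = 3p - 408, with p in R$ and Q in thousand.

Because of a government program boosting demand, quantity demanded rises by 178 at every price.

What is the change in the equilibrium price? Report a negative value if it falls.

+44.5

Solve the original market: 552 - p = 3p - 408, hence p = 240 and Q = 312.
With the change applied: demand Qd = 730 - p, supply Qs = 3p - 408.
Setting them equal: 730 - p = 3p - 408 → 1138 = 4p, so p = 284.5 and Q = 445.5.
Δp = 284.5 − 240 = +44.5.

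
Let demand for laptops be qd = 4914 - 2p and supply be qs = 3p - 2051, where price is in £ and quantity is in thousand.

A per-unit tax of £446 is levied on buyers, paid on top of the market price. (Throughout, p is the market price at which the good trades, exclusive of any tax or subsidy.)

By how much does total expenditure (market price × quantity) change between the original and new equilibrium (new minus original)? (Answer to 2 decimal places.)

-1029689.12

Before the shock: 4914 - 2p = 3p - 2051 ⇒ 6965 = 5p ⇒ p = 1393, q = 2128.
Since buyers pay the price plus the tax, the effective demand curve becomes qd = 4022 - 2p.
Equate the new curves: 4022 - 2p = 3p - 2051, giving 6073 = 5p, p = 1214.6, q = 1592.8.
Expenditure moves from 1393×2128 = 2964304 to 1214.6×1592.8 = 1934614.88; change = -1029689.12.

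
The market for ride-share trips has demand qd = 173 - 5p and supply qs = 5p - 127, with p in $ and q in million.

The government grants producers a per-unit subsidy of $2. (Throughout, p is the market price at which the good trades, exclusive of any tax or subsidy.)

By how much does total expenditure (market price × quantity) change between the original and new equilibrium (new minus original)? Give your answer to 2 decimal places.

+122.00

Initially, 173 - 5p = 5p - 127, so 300 = 10p and p = 30, q = 23.
Since sellers receive the price plus the subsidy, the effective supply curve becomes qs = 5p - 117.
Clearing the new market: 173 - 5p = 5p - 117, so p = 29 and q = 28.
Expenditure moves from 30×23 = 690 to 29×28 = 812; change = +122.00.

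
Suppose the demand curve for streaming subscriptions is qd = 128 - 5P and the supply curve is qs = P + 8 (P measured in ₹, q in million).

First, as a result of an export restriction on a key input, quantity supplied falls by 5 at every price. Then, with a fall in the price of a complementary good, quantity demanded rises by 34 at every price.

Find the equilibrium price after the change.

Initially, 128 - 5P = P + 8, so 120 = 6P and P = 20, q = 28.
The new curves are qd = 162 - 5P (demand) and qs = P + 3 (supply).
Clearing the new market: 162 - 5P = P + 3, so P = 26.5 and q = 29.5.

26.5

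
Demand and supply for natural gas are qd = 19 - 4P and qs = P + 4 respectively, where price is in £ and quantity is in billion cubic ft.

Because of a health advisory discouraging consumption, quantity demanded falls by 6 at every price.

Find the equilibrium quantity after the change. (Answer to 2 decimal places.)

Solve the original market: 19 - 4P = P + 4, hence P = 3 and q = 7.
After the shift, demand is qd = 13 - 4P and supply is qs = P + 4.
Setting them equal: 13 - 4P = P + 4 → 9 = 5P, so P = 1.8 and q = 5.8.

5.80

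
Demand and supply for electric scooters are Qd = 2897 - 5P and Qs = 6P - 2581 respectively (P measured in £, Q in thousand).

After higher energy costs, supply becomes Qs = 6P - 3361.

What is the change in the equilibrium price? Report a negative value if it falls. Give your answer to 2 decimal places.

Original equilibrium: 2897 - 5P = 6P - 2581 gives 5478 = 11P, so P = 498 and Q = 407.
The new curves are Qd = 2897 - 5P (demand) and Qs = 6P - 3361 (supply).
Setting them equal: 2897 - 5P = 6P - 3361 → 6258 = 11P, so P = 6258/11 ≈ 568.9091 and Q = 577/11 ≈ 52.4545.
ΔP = 568.9091 − 498 = +70.91.

+70.91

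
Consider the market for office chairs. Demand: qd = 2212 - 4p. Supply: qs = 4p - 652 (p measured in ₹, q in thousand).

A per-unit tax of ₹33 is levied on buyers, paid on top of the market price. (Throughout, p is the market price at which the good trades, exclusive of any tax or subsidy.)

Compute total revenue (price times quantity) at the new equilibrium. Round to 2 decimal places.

243831.00

Solve the original market: 2212 - 4p = 4p - 652, hence p = 358 and q = 780.
Since buyers pay the price plus the tax, the effective demand curve becomes qd = 2080 - 4p.
New equilibrium: 2080 - 4p = 4p - 652 ⇒ 2732 = 8p ⇒ p = 341.5, q = 714.
New expenditure = 341.5 × 714 = 243831.00.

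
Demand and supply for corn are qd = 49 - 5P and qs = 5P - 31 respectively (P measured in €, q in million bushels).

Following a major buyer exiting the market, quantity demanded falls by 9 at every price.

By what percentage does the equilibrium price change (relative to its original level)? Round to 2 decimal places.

-11.25

Initially, 49 - 5P = 5P - 31, so 80 = 10P and P = 8, q = 9.
The new curves are qd = 40 - 5P (demand) and qs = 5P - 31 (supply).
Setting them equal: 40 - 5P = 5P - 31 → 71 = 10P, so P = 7.1 and q = 4.5.
%ΔP = (7.1 − 8) / 8 × 100 = -11.25%.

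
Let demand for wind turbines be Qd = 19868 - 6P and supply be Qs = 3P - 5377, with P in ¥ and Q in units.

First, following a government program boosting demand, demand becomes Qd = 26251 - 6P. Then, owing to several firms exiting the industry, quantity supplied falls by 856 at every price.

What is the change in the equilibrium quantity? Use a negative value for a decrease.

+1557

Before the shock: 19868 - 6P = 3P - 5377 ⇒ 25245 = 9P ⇒ P = 2805, Q = 3038.
After the shift, demand is Qd = 26251 - 6P and supply is Qs = 3P - 6233.
Clearing the new market: 26251 - 6P = 3P - 6233, so P = 10828/3 ≈ 3609.3333 and Q = 4595.
ΔQ = 4595 − 3038 = +1557.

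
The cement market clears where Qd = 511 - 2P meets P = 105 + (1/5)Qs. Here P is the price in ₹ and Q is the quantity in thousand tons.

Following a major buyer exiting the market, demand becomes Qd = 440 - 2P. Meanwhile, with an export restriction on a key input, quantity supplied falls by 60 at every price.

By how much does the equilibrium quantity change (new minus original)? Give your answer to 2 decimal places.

-67.86

Original equilibrium: 511 - 2P = 5P - 525 gives 1036 = 7P, so P = 148 and Q = 215.
The new curves are Qd = 440 - 2P (demand) and Qs = 5P - 585 (supply).
Equate the new curves: 440 - 2P = 5P - 585, giving 1025 = 7P, P = 1025/7 ≈ 146.4286, Q = 1030/7 ≈ 147.1429.
ΔQ = 147.1429 − 215 = -67.86.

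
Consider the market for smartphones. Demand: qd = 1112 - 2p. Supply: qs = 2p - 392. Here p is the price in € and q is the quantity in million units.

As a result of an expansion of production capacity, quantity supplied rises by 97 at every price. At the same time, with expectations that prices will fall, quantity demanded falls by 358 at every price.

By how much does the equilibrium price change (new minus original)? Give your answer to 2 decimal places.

Original equilibrium: 1112 - 2p = 2p - 392 gives 1504 = 4p, so p = 376 and q = 360.
The shock moves the curves to qd = 754 - 2p and qs = 2p - 295.
New equilibrium: 754 - 2p = 2p - 295 ⇒ 1049 = 4p ⇒ p = 262.25, q = 229.5.
Δp = 262.25 − 376 = -113.75.

-113.75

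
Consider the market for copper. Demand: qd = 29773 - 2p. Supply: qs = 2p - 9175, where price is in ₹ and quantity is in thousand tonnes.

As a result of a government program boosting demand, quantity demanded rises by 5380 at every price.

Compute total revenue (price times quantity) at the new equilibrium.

Solve the original market: 29773 - 2p = 2p - 9175, hence p = 9737 and q = 10299.
With the change applied: demand qd = 35153 - 2p, supply qs = 2p - 9175.
Clearing the new market: 35153 - 2p = 2p - 9175, so p = 11082 and q = 12989.
New expenditure = 11082 × 12989 = 143944098.

143944098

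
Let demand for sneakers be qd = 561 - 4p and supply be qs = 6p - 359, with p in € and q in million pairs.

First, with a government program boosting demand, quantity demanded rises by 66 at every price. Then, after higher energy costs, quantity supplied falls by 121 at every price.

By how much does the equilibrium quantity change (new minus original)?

-8.8

Original equilibrium: 561 - 4p = 6p - 359 gives 920 = 10p, so p = 92 and q = 193.
The new curves are qd = 627 - 4p (demand) and qs = 6p - 480 (supply).
Setting them equal: 627 - 4p = 6p - 480 → 1107 = 10p, so p = 110.7 and q = 184.2.
Δq = 184.2 − 193 = -8.8.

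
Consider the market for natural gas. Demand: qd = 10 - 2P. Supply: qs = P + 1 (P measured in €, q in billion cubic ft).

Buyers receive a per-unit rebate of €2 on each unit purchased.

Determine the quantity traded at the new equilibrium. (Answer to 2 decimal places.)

Initially, 10 - 2P = P + 1, so 9 = 3P and P = 3, q = 4.
Since buyers' out-of-pocket price is the market price minus the rebate, the effective demand curve becomes qd = 14 - 2P.
Setting them equal: 14 - 2P = P + 1 → 13 = 3P, so P = 13/3 ≈ 4.3333 and q = 16/3 ≈ 5.3333.

5.33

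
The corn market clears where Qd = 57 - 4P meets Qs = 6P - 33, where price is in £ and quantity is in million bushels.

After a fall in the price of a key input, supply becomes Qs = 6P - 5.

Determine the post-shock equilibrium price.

Solve the original market: 57 - 4P = 6P - 33, hence P = 9 and Q = 21.
With the change applied: demand Qd = 57 - 4P, supply Qs = 6P - 5.
Setting them equal: 57 - 4P = 6P - 5 → 62 = 10P, so P = 6.2 and Q = 32.2.

6.2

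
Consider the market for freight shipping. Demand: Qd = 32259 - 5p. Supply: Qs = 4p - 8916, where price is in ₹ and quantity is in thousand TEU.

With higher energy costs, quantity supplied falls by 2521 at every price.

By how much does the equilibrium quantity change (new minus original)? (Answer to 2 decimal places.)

Before the shock: 32259 - 5p = 4p - 8916 ⇒ 41175 = 9p ⇒ p = 4575, Q = 9384.
With the change applied: demand Qd = 32259 - 5p, supply Qs = 4p - 11437.
New equilibrium: 32259 - 5p = 4p - 11437 ⇒ 43696 = 9p ⇒ p = 43696/9 ≈ 4855.1111, Q = 71851/9 ≈ 7983.4444.
ΔQ = 7983.4444 − 9384 = -1400.56.

-1400.56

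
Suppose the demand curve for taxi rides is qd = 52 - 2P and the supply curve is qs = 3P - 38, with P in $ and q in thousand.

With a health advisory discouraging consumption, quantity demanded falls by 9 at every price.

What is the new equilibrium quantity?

10.6

Solve the original market: 52 - 2P = 3P - 38, hence P = 18 and q = 16.
With the change applied: demand qd = 43 - 2P, supply qs = 3P - 38.
Clearing the new market: 43 - 2P = 3P - 38, so P = 16.2 and q = 10.6.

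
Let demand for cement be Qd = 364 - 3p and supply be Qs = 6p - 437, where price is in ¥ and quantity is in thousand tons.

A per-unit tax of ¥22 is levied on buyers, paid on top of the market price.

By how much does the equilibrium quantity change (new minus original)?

Initially, 364 - 3p = 6p - 437, so 801 = 9p and p = 89, Q = 97.
Since buyers pay the price plus the tax, the effective demand curve becomes Qd = 298 - 3p.
Clearing the new market: 298 - 3p = 6p - 437, so p = 245/3 ≈ 81.6667 and Q = 53.
ΔQ = 53 − 97 = -44.

-44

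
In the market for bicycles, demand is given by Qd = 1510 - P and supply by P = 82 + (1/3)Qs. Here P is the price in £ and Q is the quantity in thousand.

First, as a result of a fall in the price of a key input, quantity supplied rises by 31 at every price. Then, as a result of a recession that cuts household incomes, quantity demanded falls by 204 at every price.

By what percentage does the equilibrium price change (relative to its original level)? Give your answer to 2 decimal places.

Before the shock: 1510 - P = 3P - 246 ⇒ 1756 = 4P ⇒ P = 439, Q = 1071.
The shock moves the curves to Qd = 1306 - P and Qs = 3P - 215.
New equilibrium: 1306 - P = 3P - 215 ⇒ 1521 = 4P ⇒ P = 380.25, Q = 925.75.
%ΔP = (380.25 − 439) / 439 × 100 = -13.38%.

-13.38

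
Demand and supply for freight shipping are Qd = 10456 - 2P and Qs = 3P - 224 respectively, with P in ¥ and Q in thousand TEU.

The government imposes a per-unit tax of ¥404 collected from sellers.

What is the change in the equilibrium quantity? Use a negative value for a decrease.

-484.8

Solve the original market: 10456 - 2P = 3P - 224, hence P = 2136 and Q = 6184.
Since sellers keep the price net of the tax, the effective supply curve becomes Qs = 3P - 1436.
Setting them equal: 10456 - 2P = 3P - 1436 → 11892 = 5P, so P = 2378.4 and Q = 5699.2.
ΔQ = 5699.2 − 6184 = -484.8.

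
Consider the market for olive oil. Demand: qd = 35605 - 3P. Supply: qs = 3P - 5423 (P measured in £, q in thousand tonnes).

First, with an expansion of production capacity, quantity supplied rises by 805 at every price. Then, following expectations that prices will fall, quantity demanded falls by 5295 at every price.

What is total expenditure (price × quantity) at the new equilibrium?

Initially, 35605 - 3P = 3P - 5423, so 41028 = 6P and P = 6838, q = 15091.
After the shift, demand is qd = 30310 - 3P and supply is qs = 3P - 4618.
Setting them equal: 30310 - 3P = 3P - 4618 → 34928 = 6P, so P = 17464/3 ≈ 5821.3333 and q = 12846.
New expenditure = 5821.3333 × 12846 = 74780848.

74780848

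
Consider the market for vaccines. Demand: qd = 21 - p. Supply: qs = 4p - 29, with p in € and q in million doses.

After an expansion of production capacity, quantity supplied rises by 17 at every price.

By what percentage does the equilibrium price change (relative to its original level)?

Original equilibrium: 21 - p = 4p - 29 gives 50 = 5p, so p = 10 and q = 11.
With the change applied: demand qd = 21 - p, supply qs = 4p - 12.
Clearing the new market: 21 - p = 4p - 12, so p = 6.6 and q = 14.4.
%Δp = (6.6 − 10) / 10 × 100 = -34%.

-34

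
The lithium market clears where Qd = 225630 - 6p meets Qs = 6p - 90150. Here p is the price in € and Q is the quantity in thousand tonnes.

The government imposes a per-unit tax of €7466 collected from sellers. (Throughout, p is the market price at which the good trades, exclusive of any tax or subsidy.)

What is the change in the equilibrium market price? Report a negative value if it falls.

Initially, 225630 - 6p = 6p - 90150, so 315780 = 12p and p = 26315, Q = 67740.
Since sellers keep the price net of the tax, the effective supply curve becomes Qs = 6p - 134946.
New equilibrium: 225630 - 6p = 6p - 134946 ⇒ 360576 = 12p ⇒ p = 30048, Q = 45342.
Δp = 30048 − 26315 = +3733.

+3733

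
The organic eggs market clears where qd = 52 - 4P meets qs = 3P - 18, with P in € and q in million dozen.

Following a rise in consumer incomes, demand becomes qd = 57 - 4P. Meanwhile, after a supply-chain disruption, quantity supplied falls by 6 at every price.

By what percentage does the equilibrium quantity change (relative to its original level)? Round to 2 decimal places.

Original equilibrium: 52 - 4P = 3P - 18 gives 70 = 7P, so P = 10 and q = 12.
The shock moves the curves to qd = 57 - 4P and qs = 3P - 24.
New equilibrium: 57 - 4P = 3P - 24 ⇒ 81 = 7P ⇒ P = 81/7 ≈ 11.5714, q = 75/7 ≈ 10.7143.
%Δq = (10.7143 − 12) / 12 × 100 = -10.71%.

-10.71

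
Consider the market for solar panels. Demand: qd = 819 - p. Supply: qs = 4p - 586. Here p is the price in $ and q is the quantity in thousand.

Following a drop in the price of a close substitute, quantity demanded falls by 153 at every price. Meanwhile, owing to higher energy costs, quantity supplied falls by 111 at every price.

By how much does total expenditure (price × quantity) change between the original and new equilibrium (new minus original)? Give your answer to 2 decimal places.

-43937.16

Solve the original market: 819 - p = 4p - 586, hence p = 281 and q = 538.
After the shift, demand is qd = 666 - p and supply is qs = 4p - 697.
Equate the new curves: 666 - p = 4p - 697, giving 1363 = 5p, p = 272.6, q = 393.4.
Expenditure moves from 281×538 = 151178 to 272.6×393.4 = 107240.84; change = -43937.16.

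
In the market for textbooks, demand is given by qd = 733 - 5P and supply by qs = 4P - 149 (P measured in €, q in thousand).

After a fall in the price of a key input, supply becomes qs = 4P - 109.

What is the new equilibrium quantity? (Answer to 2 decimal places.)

Before the shock: 733 - 5P = 4P - 149 ⇒ 882 = 9P ⇒ P = 98, q = 243.
With the change applied: demand qd = 733 - 5P, supply qs = 4P - 109.
Setting them equal: 733 - 5P = 4P - 109 → 842 = 9P, so P = 842/9 ≈ 93.5556 and q = 2387/9 ≈ 265.2222.

265.22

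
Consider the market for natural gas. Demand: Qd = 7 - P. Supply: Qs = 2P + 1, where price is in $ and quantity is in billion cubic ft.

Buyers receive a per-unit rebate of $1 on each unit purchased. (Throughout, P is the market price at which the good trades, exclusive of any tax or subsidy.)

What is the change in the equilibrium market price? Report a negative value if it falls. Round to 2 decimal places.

+0.33

Solve the original market: 7 - P = 2P + 1, hence P = 2 and Q = 5.
Since buyers' out-of-pocket price is the market price minus the rebate, the effective demand curve becomes Qd = 8 - P.
New equilibrium: 8 - P = 2P + 1 ⇒ 7 = 3P ⇒ P = 7/3 ≈ 2.3333, Q = 17/3 ≈ 5.6667.
ΔP = 2.3333 − 2 = +0.33.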